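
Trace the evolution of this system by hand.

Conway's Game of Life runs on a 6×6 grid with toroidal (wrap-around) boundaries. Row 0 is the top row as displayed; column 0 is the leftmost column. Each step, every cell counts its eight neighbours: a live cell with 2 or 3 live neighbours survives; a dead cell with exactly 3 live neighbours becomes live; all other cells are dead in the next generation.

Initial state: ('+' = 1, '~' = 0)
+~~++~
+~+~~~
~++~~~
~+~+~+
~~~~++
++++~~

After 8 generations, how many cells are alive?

0) +~~++~
+~+~~~
~++~~~
~+~+~+
~~~~++
++++~~
1) +~~~+~
+~+~~+
~~~+~~
~+~+~+
~~~~~+
+++~~~
2) ~~++~~
++~+++
~+~+~+
+~+~~~
~~~~++
++~~~~
3) ~~~+~~
~+~~~+
~~~+~~
++++~~
~~~~~+
++++++
4) ~~~+~~
~~+~+~
~~~++~
+++++~
~~~~~~
++++~+
5) +~~~~+
~~+~+~
~~~~~~
~++~++
~~~~~~
+++++~
6) +~~~~~
~~~~~+
~++~++
~~~~~~
~~~~~~
+++++~
7) +~+++~
~+~~++
+~~~++
~~~~~~
~+++~~
++++~+
8) ~~~~~~
~++~~~
+~~~+~
++++++
~~~++~
~~~~~+

13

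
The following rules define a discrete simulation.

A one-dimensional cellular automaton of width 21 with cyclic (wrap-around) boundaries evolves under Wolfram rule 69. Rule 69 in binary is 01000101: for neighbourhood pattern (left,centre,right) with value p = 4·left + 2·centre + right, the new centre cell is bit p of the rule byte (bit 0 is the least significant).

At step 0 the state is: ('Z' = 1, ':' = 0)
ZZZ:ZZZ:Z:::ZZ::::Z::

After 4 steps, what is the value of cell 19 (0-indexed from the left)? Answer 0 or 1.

0

0) ZZZ:ZZZ:Z:::ZZ::::Z::
1) ::Z:::Z:Z:Z::Z:ZZ:Z::
2) Z:Z:Z:Z:Z:Z::Z::Z:Z:Z
3) Z:Z:Z:Z:Z:Z::Z::Z:Z::
4) Z:Z:Z:Z:Z:Z::Z::Z:Z::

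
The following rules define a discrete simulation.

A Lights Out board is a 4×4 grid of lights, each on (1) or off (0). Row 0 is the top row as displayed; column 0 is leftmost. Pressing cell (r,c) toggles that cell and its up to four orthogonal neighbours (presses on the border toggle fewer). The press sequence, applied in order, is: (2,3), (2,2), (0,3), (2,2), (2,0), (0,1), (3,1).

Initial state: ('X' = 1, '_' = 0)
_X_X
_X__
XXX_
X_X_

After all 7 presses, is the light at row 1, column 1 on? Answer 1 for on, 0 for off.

gen 0: _X_X
_X__
XXX_
X_X_
gen 1: _X_X
_X_X
XX_X
X_XX
gen 2: _X_X
_XXX
X_X_
X__X
gen 3: _XX_
_XX_
X_X_
X__X
gen 4: _XX_
_X__
XX_X
X_XX
gen 5: _XX_
XX__
___X
__XX
gen 6: X___
X___
___X
__XX
gen 7: X___
X___
_X_X
XX_X

0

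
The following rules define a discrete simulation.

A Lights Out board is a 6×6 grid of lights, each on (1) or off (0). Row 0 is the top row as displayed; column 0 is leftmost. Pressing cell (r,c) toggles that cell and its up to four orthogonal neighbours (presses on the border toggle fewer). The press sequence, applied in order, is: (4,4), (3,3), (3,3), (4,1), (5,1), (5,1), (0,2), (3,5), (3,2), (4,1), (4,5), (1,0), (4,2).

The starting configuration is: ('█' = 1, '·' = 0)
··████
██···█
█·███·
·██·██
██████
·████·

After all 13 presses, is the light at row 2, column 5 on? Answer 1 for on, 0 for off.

1

0) ··████
██···█
█·███·
·██·██
██████
·████·
1) ··████
██···█
█·███·
·██··█
███···
·███··
2) ··████
██···█
█·█·█·
·█·███
████··
·███··
3) ··████
██···█
█·███·
·██··█
███···
·███··
4) ··████
██···█
█·███·
··█··█
······
··██··
5) ··████
██···█
█·███·
··█··█
·█····
██·█··
6) ··████
██···█
█·███·
··█··█
······
··██··
7) ·█··██
███··█
█·███·
··█··█
······
··██··
8) ·█··██
███··█
█·████
··█·█·
·····█
··██··
9) ·█··██
███··█
█··███
·█·██·
··█··█
··██··
10) ·█··██
███··█
█··███
···██·
██···█
·███··
11) ·█··██
███··█
█··███
···███
██··█·
·███·█
12) ██··██
··█··█
···███
···███
██··█·
·███·█
13) ██··██
··█··█
···███
··████
█·███·
·█·█·█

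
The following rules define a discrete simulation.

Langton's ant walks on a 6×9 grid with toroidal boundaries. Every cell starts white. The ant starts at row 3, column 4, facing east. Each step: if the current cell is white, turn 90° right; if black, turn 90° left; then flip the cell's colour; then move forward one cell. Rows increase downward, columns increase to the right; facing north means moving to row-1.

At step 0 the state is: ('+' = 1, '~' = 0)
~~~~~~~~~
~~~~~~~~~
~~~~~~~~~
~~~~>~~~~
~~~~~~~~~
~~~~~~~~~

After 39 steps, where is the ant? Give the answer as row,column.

gen 0: ~~~~~~~~~
~~~~~~~~~
~~~~~~~~~
~~~~>~~~~
~~~~~~~~~
~~~~~~~~~
gen 1: ~~~~~~~~~
~~~~~~~~~
~~~~~~~~~
~~~~+~~~~
~~~~v~~~~
~~~~~~~~~
gen 2: ~~~~~~~~~
~~~~~~~~~
~~~~~~~~~
~~~~+~~~~
~~~<+~~~~
~~~~~~~~~
gen 3: ~~~~~~~~~
~~~~~~~~~
~~~~~~~~~
~~~^+~~~~
~~~++~~~~
~~~~~~~~~
gen 4: ~~~~~~~~~
~~~~~~~~~
~~~~~~~~~
~~~+>~~~~
~~~++~~~~
~~~~~~~~~
gen 5: ~~~~~~~~~
~~~~~~~~~
~~~~^~~~~
~~~+~~~~~
~~~++~~~~
~~~~~~~~~
gen 6: ~~~~~~~~~
~~~~~~~~~
~~~~+>~~~
~~~+~~~~~
~~~++~~~~
~~~~~~~~~
gen 7: ~~~~~~~~~
~~~~~~~~~
~~~~++~~~
~~~+~v~~~
~~~++~~~~
~~~~~~~~~
gen 8: ~~~~~~~~~
~~~~~~~~~
~~~~++~~~
~~~+<+~~~
~~~++~~~~
~~~~~~~~~
gen 9: ~~~~~~~~~
~~~~~~~~~
~~~~^+~~~
~~~+++~~~
~~~++~~~~
~~~~~~~~~
gen 10: ~~~~~~~~~
~~~~~~~~~
~~~<~+~~~
~~~+++~~~
~~~++~~~~
~~~~~~~~~
gen 11: ~~~~~~~~~
~~~^~~~~~
~~~+~+~~~
~~~+++~~~
~~~++~~~~
~~~~~~~~~
gen 12: ~~~~~~~~~
~~~+>~~~~
~~~+~+~~~
~~~+++~~~
~~~++~~~~
~~~~~~~~~
gen 13: ~~~~~~~~~
~~~++~~~~
~~~+v+~~~
~~~+++~~~
~~~++~~~~
~~~~~~~~~
gen 14: ~~~~~~~~~
~~~++~~~~
~~~<++~~~
~~~+++~~~
~~~++~~~~
~~~~~~~~~
gen 15: ~~~~~~~~~
~~~++~~~~
~~~~++~~~
~~~v++~~~
~~~++~~~~
~~~~~~~~~
gen 16: ~~~~~~~~~
~~~++~~~~
~~~~++~~~
~~~~>+~~~
~~~++~~~~
~~~~~~~~~
gen 17: ~~~~~~~~~
~~~++~~~~
~~~~^+~~~
~~~~~+~~~
~~~++~~~~
~~~~~~~~~
gen 18: ~~~~~~~~~
~~~++~~~~
~~~<~+~~~
~~~~~+~~~
~~~++~~~~
~~~~~~~~~
gen 19: ~~~~~~~~~
~~~^+~~~~
~~~+~+~~~
~~~~~+~~~
~~~++~~~~
~~~~~~~~~
gen 20: ~~~~~~~~~
~~<~+~~~~
~~~+~+~~~
~~~~~+~~~
~~~++~~~~
~~~~~~~~~
gen 21: ~~^~~~~~~
~~+~+~~~~
~~~+~+~~~
~~~~~+~~~
~~~++~~~~
~~~~~~~~~
gen 22: ~~+>~~~~~
~~+~+~~~~
~~~+~+~~~
~~~~~+~~~
~~~++~~~~
~~~~~~~~~
gen 23: ~~++~~~~~
~~+v+~~~~
~~~+~+~~~
~~~~~+~~~
~~~++~~~~
~~~~~~~~~
gen 24: ~~++~~~~~
~~<++~~~~
~~~+~+~~~
~~~~~+~~~
~~~++~~~~
~~~~~~~~~
gen 25: ~~++~~~~~
~~~++~~~~
~~v+~+~~~
~~~~~+~~~
~~~++~~~~
~~~~~~~~~
gen 26: ~~++~~~~~
~~~++~~~~
~<++~+~~~
~~~~~+~~~
~~~++~~~~
~~~~~~~~~
gen 27: ~~++~~~~~
~^~++~~~~
~+++~+~~~
~~~~~+~~~
~~~++~~~~
~~~~~~~~~
gen 28: ~~++~~~~~
~+>++~~~~
~+++~+~~~
~~~~~+~~~
~~~++~~~~
~~~~~~~~~
gen 29: ~~++~~~~~
~++++~~~~
~+v+~+~~~
~~~~~+~~~
~~~++~~~~
~~~~~~~~~
gen 30: ~~++~~~~~
~++++~~~~
~+~>~+~~~
~~~~~+~~~
~~~++~~~~
~~~~~~~~~
gen 31: ~~++~~~~~
~++^+~~~~
~+~~~+~~~
~~~~~+~~~
~~~++~~~~
~~~~~~~~~
gen 32: ~~++~~~~~
~+<~+~~~~
~+~~~+~~~
~~~~~+~~~
~~~++~~~~
~~~~~~~~~
gen 33: ~~++~~~~~
~+~~+~~~~
~+v~~+~~~
~~~~~+~~~
~~~++~~~~
~~~~~~~~~
gen 34: ~~++~~~~~
~+~~+~~~~
~<+~~+~~~
~~~~~+~~~
~~~++~~~~
~~~~~~~~~
gen 35: ~~++~~~~~
~+~~+~~~~
~~+~~+~~~
~v~~~+~~~
~~~++~~~~
~~~~~~~~~
gen 36: ~~++~~~~~
~+~~+~~~~
~~+~~+~~~
<+~~~+~~~
~~~++~~~~
~~~~~~~~~
gen 37: ~~++~~~~~
~+~~+~~~~
^~+~~+~~~
++~~~+~~~
~~~++~~~~
~~~~~~~~~
gen 38: ~~++~~~~~
~+~~+~~~~
+>+~~+~~~
++~~~+~~~
~~~++~~~~
~~~~~~~~~
gen 39: ~~++~~~~~
~+~~+~~~~
+++~~+~~~
+v~~~+~~~
~~~++~~~~
~~~~~~~~~

3,1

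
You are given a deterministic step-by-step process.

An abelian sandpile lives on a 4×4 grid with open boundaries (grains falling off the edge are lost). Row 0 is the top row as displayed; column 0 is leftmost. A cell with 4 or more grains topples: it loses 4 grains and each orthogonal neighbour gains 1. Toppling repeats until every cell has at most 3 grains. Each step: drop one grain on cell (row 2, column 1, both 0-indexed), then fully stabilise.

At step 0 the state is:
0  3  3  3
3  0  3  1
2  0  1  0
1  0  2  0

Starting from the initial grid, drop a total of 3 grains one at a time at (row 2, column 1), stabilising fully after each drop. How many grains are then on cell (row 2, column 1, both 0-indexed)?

t=0: 0  3  3  3
3  0  3  1
2  0  1  0
1  0  2  0
t=1: 0  3  3  3
3  0  3  1
2  1  1  0
1  0  2  0
t=2: 0  3  3  3
3  0  3  1
2  2  1  0
1  0  2  0
t=3: 0  3  3  3
3  0  3  1
2  3  1  0
1  0  2  0

3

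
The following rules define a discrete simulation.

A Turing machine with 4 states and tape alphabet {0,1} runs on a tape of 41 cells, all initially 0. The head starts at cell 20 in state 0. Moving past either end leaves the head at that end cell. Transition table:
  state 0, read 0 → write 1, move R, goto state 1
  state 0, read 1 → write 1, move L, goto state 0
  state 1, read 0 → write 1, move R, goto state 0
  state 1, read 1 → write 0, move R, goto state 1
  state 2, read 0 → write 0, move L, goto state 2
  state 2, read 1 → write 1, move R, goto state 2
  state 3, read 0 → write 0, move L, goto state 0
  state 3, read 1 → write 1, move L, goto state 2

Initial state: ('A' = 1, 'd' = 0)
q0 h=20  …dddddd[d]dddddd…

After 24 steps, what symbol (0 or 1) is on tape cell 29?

gen 0: q0 h=20  …dddddd[d]dddddd…
gen 1: q1 h=21  …dddddA[d]dddddd…
gen 2: q0 h=22  …ddddAA[d]dddddd…
gen 3: q1 h=23  …dddAAA[d]dddddd…
gen 4: q0 h=24  …ddAAAA[d]dddddd…
gen 5: q1 h=25  …dAAAAA[d]dddddd…
gen 6: q0 h=26  …AAAAAA[d]dddddd…
gen 7: q1 h=27  …AAAAAA[d]dddddd…
gen 8: q0 h=28  …AAAAAA[d]dddddd…
gen 9: q1 h=29  …AAAAAA[d]dddddd…
gen 10: q0 h=30  …AAAAAA[d]dddddd…
gen 11: q1 h=31  …AAAAAA[d]dddddd…
gen 12: q0 h=32  …AAAAAA[d]dddddd…
gen 13: q1 h=33  …AAAAAA[d]dddddd…
gen 14: q0 h=34  …AAAAAA[d]dddddd|
gen 15: q1 h=35  …AAAAAA[d]ddddd|
gen 16: q0 h=36  …AAAAAA[d]dddd|
gen 17: q1 h=37  …AAAAAA[d]ddd|
gen 18: q0 h=38  …AAAAAA[d]dd|
gen 19: q1 h=39  …AAAAAA[d]d|
gen 20: q0 h=40  …AAAAAA[d]|
gen 21: q1 h=40  …AAAAAA[A]|
gen 22: q1 h=40  …AAAAAA[d]|
gen 23: q0 h=40  …AAAAAA[A]|
gen 24: q0 h=39  …AAAAAA[A]A|

1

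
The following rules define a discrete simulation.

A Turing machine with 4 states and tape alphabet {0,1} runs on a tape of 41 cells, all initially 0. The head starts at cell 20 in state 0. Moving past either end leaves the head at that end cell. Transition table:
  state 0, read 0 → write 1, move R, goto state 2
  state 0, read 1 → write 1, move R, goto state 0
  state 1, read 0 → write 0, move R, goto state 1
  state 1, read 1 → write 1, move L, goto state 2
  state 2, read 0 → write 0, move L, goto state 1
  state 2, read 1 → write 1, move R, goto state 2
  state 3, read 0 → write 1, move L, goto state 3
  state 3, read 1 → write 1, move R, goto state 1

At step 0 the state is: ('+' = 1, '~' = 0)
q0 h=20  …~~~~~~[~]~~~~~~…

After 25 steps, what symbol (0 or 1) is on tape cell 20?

1

k=0  q0 h=20  …~~~~~~[~]~~~~~~…
k=1  q2 h=21  …~~~~~+[~]~~~~~~…
k=2  q1 h=20  …~~~~~~[+]~~~~~~…
k=3  q2 h=19  …~~~~~~[~]+~~~~~…
k=4  q1 h=18  …~~~~~~[~]~+~~~~…
k=5  q1 h=19  …~~~~~~[~]+~~~~~…
k=6  q1 h=20  …~~~~~~[+]~~~~~~…
k=7  q2 h=19  …~~~~~~[~]+~~~~~…
k=8  q1 h=18  …~~~~~~[~]~+~~~~…
k=9  q1 h=19  …~~~~~~[~]+~~~~~…
k=10  q1 h=20  …~~~~~~[+]~~~~~~…
k=11  q2 h=19  …~~~~~~[~]+~~~~~…
k=12  q1 h=18  …~~~~~~[~]~+~~~~…
k=13  q1 h=19  …~~~~~~[~]+~~~~~…
k=14  q1 h=20  …~~~~~~[+]~~~~~~…
k=15  q2 h=19  …~~~~~~[~]+~~~~~…
k=16  q1 h=18  …~~~~~~[~]~+~~~~…
k=17  q1 h=19  …~~~~~~[~]+~~~~~…
k=18  q1 h=20  …~~~~~~[+]~~~~~~…
k=19  q2 h=19  …~~~~~~[~]+~~~~~…
k=20  q1 h=18  …~~~~~~[~]~+~~~~…
k=21  q1 h=19  …~~~~~~[~]+~~~~~…
k=22  q1 h=20  …~~~~~~[+]~~~~~~…
k=23  q2 h=19  …~~~~~~[~]+~~~~~…
k=24  q1 h=18  …~~~~~~[~]~+~~~~…
k=25  q1 h=19  …~~~~~~[~]+~~~~~…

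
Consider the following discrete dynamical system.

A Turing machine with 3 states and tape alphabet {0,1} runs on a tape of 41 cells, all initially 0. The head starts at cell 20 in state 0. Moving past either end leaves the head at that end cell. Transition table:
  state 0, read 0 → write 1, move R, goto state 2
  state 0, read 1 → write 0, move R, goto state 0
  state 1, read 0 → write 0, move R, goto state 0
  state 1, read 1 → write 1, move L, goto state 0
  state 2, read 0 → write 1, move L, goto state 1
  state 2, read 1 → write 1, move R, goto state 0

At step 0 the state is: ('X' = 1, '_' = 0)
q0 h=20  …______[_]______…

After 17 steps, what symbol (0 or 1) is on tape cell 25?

1

step 0: q0 h=20  …______[_]______…
step 1: q2 h=21  …_____X[_]______…
step 2: q1 h=20  …______[X]X_____…
step 3: q0 h=19  …______[_]XX____…
step 4: q2 h=20  …_____X[X]X_____…
step 5: q0 h=21  …____XX[X]______…
step 6: q0 h=22  …___XX_[_]______…
step 7: q2 h=23  …__XX_X[_]______…
step 8: q1 h=22  …___XX_[X]X_____…
step 9: q0 h=21  …____XX[_]XX____…
step 10: q2 h=22  …___XXX[X]X_____…
step 11: q0 h=23  …__XXXX[X]______…
step 12: q0 h=24  …_XXXX_[_]______…
step 13: q2 h=25  …XXXX_X[_]______…
step 14: q1 h=24  …_XXXX_[X]X_____…
step 15: q0 h=23  …__XXXX[_]XX____…
step 16: q2 h=24  …_XXXXX[X]X_____…
step 17: q0 h=25  …XXXXXX[X]______…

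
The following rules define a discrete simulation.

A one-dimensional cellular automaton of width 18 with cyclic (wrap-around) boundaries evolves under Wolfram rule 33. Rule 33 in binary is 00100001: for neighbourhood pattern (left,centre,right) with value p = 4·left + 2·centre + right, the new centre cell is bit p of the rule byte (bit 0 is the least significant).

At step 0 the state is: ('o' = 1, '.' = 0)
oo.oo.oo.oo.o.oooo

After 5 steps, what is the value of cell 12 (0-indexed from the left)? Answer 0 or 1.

gen 0: oo.oo.oo.oo.o.oooo
gen 1: ..o..o..o..o.o....
gen 2: o...........o..ooo
gen 3: ..ooooooooo.......
gen 4: o...........oooooo
gen 5: ..ooooooooo.......

0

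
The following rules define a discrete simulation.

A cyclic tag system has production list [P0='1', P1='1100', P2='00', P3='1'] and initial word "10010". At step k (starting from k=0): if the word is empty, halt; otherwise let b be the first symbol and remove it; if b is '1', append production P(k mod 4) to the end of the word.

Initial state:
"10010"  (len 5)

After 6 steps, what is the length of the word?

5

step 0: "10010"  (len 5)
step 1: "00101"  (len 5)
step 2: "0101"  (len 4)
step 3: "101"  (len 3)
step 4: "011"  (len 3)
step 5: "11"  (len 2)
step 6: "11100"  (len 5)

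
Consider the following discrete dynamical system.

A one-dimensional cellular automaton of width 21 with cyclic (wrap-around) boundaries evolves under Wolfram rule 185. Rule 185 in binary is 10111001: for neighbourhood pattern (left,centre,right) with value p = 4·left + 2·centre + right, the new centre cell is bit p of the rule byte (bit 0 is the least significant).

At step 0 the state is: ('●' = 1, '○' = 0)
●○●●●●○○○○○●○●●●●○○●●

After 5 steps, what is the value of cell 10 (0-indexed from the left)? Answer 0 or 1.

1

0) ●○●●●●○○○○○●○●●●●○○●●
1) ○●●●●○●●●●○○●●●●○●○●●
2) ●●●●○●●●●○●○●●●○●○●●○
3) ●●●○●●●●○●○●●●○●○●●○●
4) ●●○●●●●○●○●●●○●○●●○●●
5) ●○●●●●○●○●●●○●○●●○●●●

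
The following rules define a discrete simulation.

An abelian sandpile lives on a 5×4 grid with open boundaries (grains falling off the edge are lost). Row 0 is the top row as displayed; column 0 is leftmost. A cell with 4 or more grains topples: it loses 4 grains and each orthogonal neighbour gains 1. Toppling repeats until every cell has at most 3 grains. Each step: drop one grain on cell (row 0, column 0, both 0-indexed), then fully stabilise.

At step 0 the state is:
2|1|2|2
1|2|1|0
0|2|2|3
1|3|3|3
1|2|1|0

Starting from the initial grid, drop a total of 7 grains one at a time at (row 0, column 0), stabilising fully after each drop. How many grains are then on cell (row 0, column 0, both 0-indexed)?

1

[0] 2|1|2|2
1|2|1|0
0|2|2|3
1|3|3|3
1|2|1|0
[1] 3|1|2|2
1|2|1|0
0|2|2|3
1|3|3|3
1|2|1|0
[2] 0|2|2|2
2|2|1|0
0|2|2|3
1|3|3|3
1|2|1|0
[3] 1|2|2|2
2|2|1|0
0|2|2|3
1|3|3|3
1|2|1|0
[4] 2|2|2|2
2|2|1|0
0|2|2|3
1|3|3|3
1|2|1|0
[5] 3|2|2|2
2|2|1|0
0|2|2|3
1|3|3|3
1|2|1|0
[6] 0|3|2|2
3|2|1|0
0|2|2|3
1|3|3|3
1|2|1|0
[7] 1|3|2|2
3|2|1|0
0|2|2|3
1|3|3|3
1|2|1|0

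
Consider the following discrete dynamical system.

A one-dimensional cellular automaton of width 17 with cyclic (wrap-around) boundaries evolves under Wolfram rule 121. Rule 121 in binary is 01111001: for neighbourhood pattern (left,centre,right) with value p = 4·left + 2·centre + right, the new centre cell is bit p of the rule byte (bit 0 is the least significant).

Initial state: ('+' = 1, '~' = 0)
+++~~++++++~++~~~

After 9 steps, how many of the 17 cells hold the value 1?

7

gen 0: +++~~++++++~++~~~
gen 1: +~++~+~~~~++++++~
gen 2: ~++++~+++~+~~~~++
gen 3: ++~~+++~++~+++~++
gen 4: ~++~+~++++++~+++~
gen 5: ~+++~++~~~~+++~++
gen 6: ++~+++++++~+~++++
gen 7: ~+++~~~~~++~++~~~
gen 8: ~+~+++++~++++++++
gen 9: +~++~~~+++~~~~~~+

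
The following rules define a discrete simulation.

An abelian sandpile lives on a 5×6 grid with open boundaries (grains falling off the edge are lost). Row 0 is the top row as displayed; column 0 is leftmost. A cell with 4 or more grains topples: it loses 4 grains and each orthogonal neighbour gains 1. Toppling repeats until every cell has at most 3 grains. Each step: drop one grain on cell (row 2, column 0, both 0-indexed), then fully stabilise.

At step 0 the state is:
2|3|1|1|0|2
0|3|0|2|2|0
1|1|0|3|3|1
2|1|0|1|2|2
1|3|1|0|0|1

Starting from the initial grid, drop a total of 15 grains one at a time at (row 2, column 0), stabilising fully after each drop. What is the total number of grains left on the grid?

k=0  2|3|1|1|0|2
0|3|0|2|2|0
1|1|0|3|3|1
2|1|0|1|2|2
1|3|1|0|0|1
k=1  2|3|1|1|0|2
0|3|0|2|2|0
2|1|0|3|3|1
2|1|0|1|2|2
1|3|1|0|0|1
k=2  2|3|1|1|0|2
0|3|0|2|2|0
3|1|0|3|3|1
2|1|0|1|2|2
1|3|1|0|0|1
k=3  2|3|1|1|0|2
1|3|0|2|2|0
0|2|0|3|3|1
3|1|0|1|2|2
1|3|1|0|0|1
k=4  2|3|1|1|0|2
1|3|0|2|2|0
1|2|0|3|3|1
3|1|0|1|2|2
1|3|1|0|0|1
k=5  2|3|1|1|0|2
1|3|0|2|2|0
2|2|0|3|3|1
3|1|0|1|2|2
1|3|1|0|0|1
k=6  2|3|1|1|0|2
1|3|0|2|2|0
3|2|0|3|3|1
3|1|0|1|2|2
1|3|1|0|0|1
k=7  2|3|1|1|0|2
2|3|0|2|2|0
1|3|0|3|3|1
0|2|0|1|2|2
2|3|1|0|0|1
k=8  2|3|1|1|0|2
2|3|0|2|2|0
2|3|0|3|3|1
0|2|0|1|2|2
2|3|1|0|0|1
k=9  2|3|1|1|0|2
2|3|0|2|2|0
3|3|0|3|3|1
0|2|0|1|2|2
2|3|1|0|0|1
k=10  0|1|2|1|0|2
1|2|1|2|2|0
2|1|1|3|3|1
1|3|0|1|2|2
2|3|1|0|0|1
k=11  0|1|2|1|0|2
1|2|1|2|2|0
3|1|1|3|3|1
1|3|0|1|2|2
2|3|1|0|0|1
k=12  0|1|2|1|0|2
2|2|1|2|2|0
0|2|1|3|3|1
2|3|0|1|2|2
2|3|1|0|0|1
k=13  0|1|2|1|0|2
2|2|1|2|2|0
1|2|1|3|3|1
2|3|0|1|2|2
2|3|1|0|0|1
k=14  0|1|2|1|0|2
2|2|1|2|2|0
2|2|1|3|3|1
2|3|0|1|2|2
2|3|1|0|0|1
k=15  0|1|2|1|0|2
2|2|1|2|2|0
3|2|1|3|3|1
2|3|0|1|2|2
2|3|1|0|0|1

45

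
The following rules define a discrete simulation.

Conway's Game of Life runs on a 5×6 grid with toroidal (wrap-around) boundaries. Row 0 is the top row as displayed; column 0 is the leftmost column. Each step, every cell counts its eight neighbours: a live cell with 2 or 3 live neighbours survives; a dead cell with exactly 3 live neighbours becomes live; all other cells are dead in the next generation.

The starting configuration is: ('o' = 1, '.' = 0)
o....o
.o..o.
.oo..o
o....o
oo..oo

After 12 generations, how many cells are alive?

step 0: o....o
.o..o.
.oo..o
o....o
oo..oo
step 1: ......
.oo.o.
.oo.oo
..o...
.o..o.
step 2: .ooo..
ooo.oo
o...oo
o.o.oo
......
step 3: ...ooo
......
..o...
oo.oo.
o...oo
step 4: o..o..
...oo.
.ooo..
ooooo.
.oo...
step 5: .o.oo.
.o..o.
o....o
o...o.
....oo
step 6: o.oo..
.oooo.
oo..o.
o...o.
o.....
step 7: o...oo
....o.
o...o.
o.....
o..o..
step 8: o..oo.
o..oo.
......
oo....
oo..o.
step 9: o.o...
...oo.
oo...o
oo...o
..ooo.
step 10: .oo..o
..ooo.
.oo...
...o..
..ooo.
step 11: .o...o
o...o.
.o..o.
.o..o.
.o..o.
step 12: .o..oo
oo..o.
oo.oo.
oooooo
.oo.oo

20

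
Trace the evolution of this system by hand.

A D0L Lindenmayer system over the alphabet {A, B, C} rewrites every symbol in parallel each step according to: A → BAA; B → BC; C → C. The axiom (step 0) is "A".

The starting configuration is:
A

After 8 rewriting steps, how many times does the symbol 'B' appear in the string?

[0] A
[1] BAA
[2] BCBAABAA
[3] BCCBCBAABAABCBAABAA
[4] BCCCBCCBCBAABAABCBAABAABCCBCBAABAABCBAABAA
[5] BCCCCBCCCBCCBCBAABAABCBAABAABCCBCBAABAABCBAABAABCCCBCCBCBAABAABCBAABAABCCBCBAABAABCBAABAA
[6] BCCCCCBCCCCBCCCBCCBCBAABAABCBAABAABCCBCBAABAABCBAABAABCCCB…BCBAABAABCBAABAABCCCBCCBCBAABAABCBAABAABCCBCBAABAABCBAABAA  (len 184)
[7] BCCCCCCBCCCCCBCCCCBCCCBCCBCBAABAABCBAABAABCCBCBAABAABCBAAB…BCBAABAABCBAABAABCCCBCCBCBAABAABCBAABAABCCBCBAABAABCBAABAA  (len 375)
[8] BCCCCCCCBCCCCCCBCCCCCBCCCCBCCCBCCBCBAABAABCBAABAABCCBCBAAB…BCBAABAABCBAABAABCCCBCCBCBAABAABCBAABAABCCBCBAABAABCBAABAA  (len 758)

255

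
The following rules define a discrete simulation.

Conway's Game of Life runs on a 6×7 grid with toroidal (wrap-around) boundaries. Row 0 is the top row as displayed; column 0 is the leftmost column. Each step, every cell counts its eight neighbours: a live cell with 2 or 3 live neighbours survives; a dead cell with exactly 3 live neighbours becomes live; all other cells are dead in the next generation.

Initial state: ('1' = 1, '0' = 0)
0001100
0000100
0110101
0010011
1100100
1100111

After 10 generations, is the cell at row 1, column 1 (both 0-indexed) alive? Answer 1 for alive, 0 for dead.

1

k=0  0001100
0000100
0110101
0010011
1100100
1100111
k=1  1001001
0010100
1110101
0010101
0011100
0110001
k=2  1001011
0010100
1010101
0000101
1000100
0100111
k=3  1111000
0010100
1100101
0100101
1001100
0101000
k=4  1000100
0000111
0110101
0110101
1101110
0000000
k=5  0000101
0100101
0110101
0000001
1101111
1101011
k=6  0111100
0110101
0111001
0000000
0101000
0101000
k=7  0000110
0000100
0101010
1101000
0000000
1100000
k=8  0000110
0001000
1101000
1100100
0010000
0000000
k=9  0000100
0011000
1101100
1001000
0100000
0000000
k=10  0001000
0110000
1100100
1001100
0000000
0000000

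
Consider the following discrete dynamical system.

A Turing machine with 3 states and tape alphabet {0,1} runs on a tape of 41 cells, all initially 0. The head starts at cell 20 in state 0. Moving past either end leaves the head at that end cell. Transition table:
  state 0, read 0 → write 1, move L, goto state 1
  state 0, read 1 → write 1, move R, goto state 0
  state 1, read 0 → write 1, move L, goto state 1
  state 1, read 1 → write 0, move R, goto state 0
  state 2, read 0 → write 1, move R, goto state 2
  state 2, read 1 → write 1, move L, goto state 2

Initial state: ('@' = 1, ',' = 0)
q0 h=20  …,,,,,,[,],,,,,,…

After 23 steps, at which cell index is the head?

[0] q0 h=20  …,,,,,,[,],,,,,,…
[1] q1 h=19  …,,,,,,[,]@,,,,,…
[2] q1 h=18  …,,,,,,[,]@@,,,,…
[3] q1 h=17  …,,,,,,[,]@@@,,,…
[4] q1 h=16  …,,,,,,[,]@@@@,,…
[5] q1 h=15  …,,,,,,[,]@@@@@,…
[6] q1 h=14  …,,,,,,[,]@@@@@@…
[7] q1 h=13  …,,,,,,[,]@@@@@@…
[8] q1 h=12  …,,,,,,[,]@@@@@@…
[9] q1 h=11  …,,,,,,[,]@@@@@@…
[10] q1 h=10  …,,,,,,[,]@@@@@@…
[11] q1 h= 9  …,,,,,,[,]@@@@@@…
[12] q1 h= 8  …,,,,,,[,]@@@@@@…
[13] q1 h= 7  …,,,,,,[,]@@@@@@…
[14] q1 h= 6  |,,,,,,[,]@@@@@@…
[15] q1 h= 5  |,,,,,[,]@@@@@@…
[16] q1 h= 4  |,,,,[,]@@@@@@…
[17] q1 h= 3  |,,,[,]@@@@@@…
[18] q1 h= 2  |,,[,]@@@@@@…
[19] q1 h= 1  |,[,]@@@@@@…
[20] q1 h= 0  |[,]@@@@@@…
[21] q1 h= 0  |[@]@@@@@@…
[22] q0 h= 1  |,[@]@@@@@@…
[23] q0 h= 2  |,@[@]@@@@@@…

2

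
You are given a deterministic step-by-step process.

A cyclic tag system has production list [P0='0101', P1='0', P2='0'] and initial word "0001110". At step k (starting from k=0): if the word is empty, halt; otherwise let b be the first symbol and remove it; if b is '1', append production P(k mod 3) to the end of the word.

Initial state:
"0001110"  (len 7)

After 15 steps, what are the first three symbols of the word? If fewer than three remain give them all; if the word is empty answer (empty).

(empty)

gen 0: "0001110"  (len 7)
gen 1: "001110"  (len 6)
gen 2: "01110"  (len 5)
gen 3: "1110"  (len 4)
gen 4: "1100101"  (len 7)
gen 5: "1001010"  (len 7)
gen 6: "0010100"  (len 7)
gen 7: "010100"  (len 6)
gen 8: "10100"  (len 5)
gen 9: "01000"  (len 5)
gen 10: "1000"  (len 4)
gen 11: "0000"  (len 4)
gen 12: "000"  (len 3)
gen 13: "00"  (len 2)
gen 14: "0"  (len 1)
gen 15: (halted — word empty)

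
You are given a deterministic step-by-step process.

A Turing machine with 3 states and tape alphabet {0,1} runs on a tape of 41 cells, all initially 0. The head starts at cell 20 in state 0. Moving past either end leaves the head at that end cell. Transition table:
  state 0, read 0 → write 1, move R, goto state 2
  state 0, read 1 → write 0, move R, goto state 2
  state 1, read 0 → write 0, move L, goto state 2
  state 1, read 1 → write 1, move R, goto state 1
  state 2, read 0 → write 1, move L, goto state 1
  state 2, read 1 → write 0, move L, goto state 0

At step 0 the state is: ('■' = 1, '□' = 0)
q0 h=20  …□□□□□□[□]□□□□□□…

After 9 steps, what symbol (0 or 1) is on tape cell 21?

1

t=0: q0 h=20  …□□□□□□[□]□□□□□□…
t=1: q2 h=21  …□□□□□■[□]□□□□□□…
t=2: q1 h=20  …□□□□□□[■]■□□□□□…
t=3: q1 h=21  …□□□□□■[■]□□□□□□…
t=4: q1 h=22  …□□□□■■[□]□□□□□□…
t=5: q2 h=21  …□□□□□■[■]□□□□□□…
t=6: q0 h=20  …□□□□□□[■]□□□□□□…
t=7: q2 h=21  …□□□□□□[□]□□□□□□…
t=8: q1 h=20  …□□□□□□[□]■□□□□□…
t=9: q2 h=19  …□□□□□□[□]□■□□□□…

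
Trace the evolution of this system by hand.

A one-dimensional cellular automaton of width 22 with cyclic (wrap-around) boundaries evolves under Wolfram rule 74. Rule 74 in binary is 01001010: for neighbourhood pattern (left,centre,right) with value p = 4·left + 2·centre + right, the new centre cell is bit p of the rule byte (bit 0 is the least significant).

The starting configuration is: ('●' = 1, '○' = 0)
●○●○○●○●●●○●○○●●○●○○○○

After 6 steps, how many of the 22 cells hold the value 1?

t=0: ●○●○○●○●●●○●○○●●○●○○○○
t=1: ○○○○●○○●○●○○○●●●○○○○○●
t=2: ○○○●○○●○○○○○●●○●○○○○●○
t=3: ○○●○○●○○○○○●●●○○○○○●○○
t=4: ○●○○●○○○○○●●○●○○○○●○○○
t=5: ●○○●○○○○○●●●○○○○○●○○○○
t=6: ○○●○○○○○●●○●○○○○●○○○○●

6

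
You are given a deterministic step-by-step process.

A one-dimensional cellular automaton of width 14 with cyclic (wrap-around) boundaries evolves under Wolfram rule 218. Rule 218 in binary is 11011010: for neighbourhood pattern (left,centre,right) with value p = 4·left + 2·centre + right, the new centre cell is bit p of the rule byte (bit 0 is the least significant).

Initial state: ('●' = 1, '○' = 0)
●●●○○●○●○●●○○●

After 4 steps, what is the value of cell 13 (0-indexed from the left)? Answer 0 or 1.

step 0: ●●●○○●○●○●●○○●
step 1: ●●●●●○○○○●●●●●
step 2: ●●●●●●○○●●●●●●
step 3: ●●●●●●●●●●●●●●
step 4: ●●●●●●●●●●●●●●

1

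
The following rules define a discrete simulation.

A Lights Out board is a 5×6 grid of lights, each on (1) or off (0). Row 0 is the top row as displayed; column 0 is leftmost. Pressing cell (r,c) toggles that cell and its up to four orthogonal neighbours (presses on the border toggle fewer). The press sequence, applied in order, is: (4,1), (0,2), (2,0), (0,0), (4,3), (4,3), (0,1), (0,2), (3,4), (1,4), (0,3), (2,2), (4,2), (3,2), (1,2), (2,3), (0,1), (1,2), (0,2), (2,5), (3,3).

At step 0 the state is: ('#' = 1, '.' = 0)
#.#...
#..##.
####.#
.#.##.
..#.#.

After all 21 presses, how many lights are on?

t=0: #.#...
#..##.
####.#
.#.##.
..#.#.
t=1: #.#...
#..##.
####.#
...##.
##..#.
t=2: ##.#..
#.###.
####.#
...##.
##..#.
t=3: ##.#..
..###.
..##.#
#..##.
##..#.
t=4: ...#..
#.###.
..##.#
#..##.
##..#.
t=5: ...#..
#.###.
..##.#
#...#.
####..
t=6: ...#..
#.###.
..##.#
#..##.
##..#.
t=7: ####..
#####.
..##.#
#..##.
##..#.
t=8: #.....
##.##.
..##.#
#..##.
##..#.
t=9: #.....
##.##.
..####
#....#
##....
t=10: #...#.
##...#
..##.#
#....#
##....
t=11: #.##..
##.#.#
..##.#
#....#
##....
t=12: #.##..
####.#
.#...#
#.#..#
##....
t=13: #.##..
####.#
.#...#
#....#
#.##..
t=14: #.##..
####.#
.##..#
####.#
#..#..
t=15: #..#..
#....#
.#...#
####.#
#..#..
t=16: #..#..
#..#.#
.#####
###..#
#..#..
t=17: .###..
##.#.#
.#####
###..#
#..#..
t=18: .#.#..
#.#..#
.#.###
###..#
#..#..
t=19: ..#...
#....#
.#.###
###..#
#..#..
t=20: ..#...
#.....
.#.#..
###...
#..#..
t=21: ..#...
#.....
.#....
##.##.
#.....

8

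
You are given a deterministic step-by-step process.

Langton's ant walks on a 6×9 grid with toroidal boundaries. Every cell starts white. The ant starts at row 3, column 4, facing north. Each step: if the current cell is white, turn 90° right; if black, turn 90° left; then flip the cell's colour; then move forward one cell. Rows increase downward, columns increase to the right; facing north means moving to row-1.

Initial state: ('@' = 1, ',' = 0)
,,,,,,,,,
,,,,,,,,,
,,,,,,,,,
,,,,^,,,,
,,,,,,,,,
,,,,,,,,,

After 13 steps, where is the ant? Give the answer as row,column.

t=0: ,,,,,,,,,
,,,,,,,,,
,,,,,,,,,
,,,,^,,,,
,,,,,,,,,
,,,,,,,,,
t=1: ,,,,,,,,,
,,,,,,,,,
,,,,,,,,,
,,,,@>,,,
,,,,,,,,,
,,,,,,,,,
t=2: ,,,,,,,,,
,,,,,,,,,
,,,,,,,,,
,,,,@@,,,
,,,,,v,,,
,,,,,,,,,
t=3: ,,,,,,,,,
,,,,,,,,,
,,,,,,,,,
,,,,@@,,,
,,,,<@,,,
,,,,,,,,,
t=4: ,,,,,,,,,
,,,,,,,,,
,,,,,,,,,
,,,,^@,,,
,,,,@@,,,
,,,,,,,,,
t=5: ,,,,,,,,,
,,,,,,,,,
,,,,,,,,,
,,,<,@,,,
,,,,@@,,,
,,,,,,,,,
t=6: ,,,,,,,,,
,,,,,,,,,
,,,^,,,,,
,,,@,@,,,
,,,,@@,,,
,,,,,,,,,
t=7: ,,,,,,,,,
,,,,,,,,,
,,,@>,,,,
,,,@,@,,,
,,,,@@,,,
,,,,,,,,,
t=8: ,,,,,,,,,
,,,,,,,,,
,,,@@,,,,
,,,@v@,,,
,,,,@@,,,
,,,,,,,,,
t=9: ,,,,,,,,,
,,,,,,,,,
,,,@@,,,,
,,,<@@,,,
,,,,@@,,,
,,,,,,,,,
t=10: ,,,,,,,,,
,,,,,,,,,
,,,@@,,,,
,,,,@@,,,
,,,v@@,,,
,,,,,,,,,
t=11: ,,,,,,,,,
,,,,,,,,,
,,,@@,,,,
,,,,@@,,,
,,<@@@,,,
,,,,,,,,,
t=12: ,,,,,,,,,
,,,,,,,,,
,,,@@,,,,
,,^,@@,,,
,,@@@@,,,
,,,,,,,,,
t=13: ,,,,,,,,,
,,,,,,,,,
,,,@@,,,,
,,@>@@,,,
,,@@@@,,,
,,,,,,,,,

3,3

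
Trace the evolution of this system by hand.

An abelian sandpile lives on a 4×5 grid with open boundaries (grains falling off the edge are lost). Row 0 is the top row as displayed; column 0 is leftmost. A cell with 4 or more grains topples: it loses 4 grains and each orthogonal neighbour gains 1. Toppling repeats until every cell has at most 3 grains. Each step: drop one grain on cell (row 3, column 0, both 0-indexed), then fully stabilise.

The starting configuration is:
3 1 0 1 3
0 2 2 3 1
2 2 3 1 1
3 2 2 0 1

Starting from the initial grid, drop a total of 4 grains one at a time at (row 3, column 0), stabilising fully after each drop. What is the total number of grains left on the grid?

35

k=0  3 1 0 1 3
0 2 2 3 1
2 2 3 1 1
3 2 2 0 1
k=1  3 1 0 1 3
0 2 2 3 1
3 2 3 1 1
0 3 2 0 1
k=2  3 1 0 1 3
0 2 2 3 1
3 2 3 1 1
1 3 2 0 1
k=3  3 1 0 1 3
0 2 2 3 1
3 2 3 1 1
2 3 2 0 1
k=4  3 1 0 1 3
0 2 2 3 1
3 2 3 1 1
3 3 2 0 1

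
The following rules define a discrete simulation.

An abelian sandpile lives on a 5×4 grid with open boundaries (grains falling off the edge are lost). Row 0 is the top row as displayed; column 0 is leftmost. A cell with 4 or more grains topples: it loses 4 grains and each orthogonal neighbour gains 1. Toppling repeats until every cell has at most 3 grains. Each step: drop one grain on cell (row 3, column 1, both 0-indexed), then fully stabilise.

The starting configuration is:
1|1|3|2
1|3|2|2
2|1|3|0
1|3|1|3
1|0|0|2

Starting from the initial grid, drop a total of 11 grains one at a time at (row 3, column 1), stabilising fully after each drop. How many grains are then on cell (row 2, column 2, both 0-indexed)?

3

gen 0: 1|1|3|2
1|3|2|2
2|1|3|0
1|3|1|3
1|0|0|2
gen 1: 1|1|3|2
1|3|2|2
2|2|3|0
2|0|2|3
1|1|0|2
gen 2: 1|1|3|2
1|3|2|2
2|2|3|0
2|1|2|3
1|1|0|2
gen 3: 1|1|3|2
1|3|2|2
2|2|3|0
2|2|2|3
1|1|0|2
gen 4: 1|1|3|2
1|3|2|2
2|2|3|0
2|3|2|3
1|1|0|2
gen 5: 1|1|3|2
1|3|2|2
2|3|3|0
3|0|3|3
1|2|0|2
gen 6: 1|1|3|2
1|3|2|2
2|3|3|0
3|1|3|3
1|2|0|2
gen 7: 1|1|3|2
1|3|2|2
2|3|3|0
3|2|3|3
1|2|0|2
gen 8: 1|1|3|2
1|3|2|2
2|3|3|0
3|3|3|3
1|2|0|2
gen 9: 1|3|0|3
3|1|1|3
0|3|2|2
1|3|2|0
2|3|1|3
gen 10: 1|3|0|3
3|2|1|3
1|0|3|2
2|2|3|0
3|0|2|3
gen 11: 1|3|0|3
3|2|1|3
1|0|3|2
2|3|3|0
3|0|2|3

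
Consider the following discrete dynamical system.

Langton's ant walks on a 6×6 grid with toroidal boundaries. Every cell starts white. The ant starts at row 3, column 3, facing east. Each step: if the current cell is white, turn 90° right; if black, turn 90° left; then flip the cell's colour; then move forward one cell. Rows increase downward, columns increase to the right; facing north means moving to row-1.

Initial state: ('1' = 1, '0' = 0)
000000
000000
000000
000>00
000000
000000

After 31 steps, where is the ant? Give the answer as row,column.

gen 0: 000000
000000
000000
000>00
000000
000000
gen 1: 000000
000000
000000
000100
000v00
000000
gen 2: 000000
000000
000000
000100
00<100
000000
gen 3: 000000
000000
000000
00^100
001100
000000
gen 4: 000000
000000
000000
001>00
001100
000000
gen 5: 000000
000000
000^00
001000
001100
000000
gen 6: 000000
000000
0001>0
001000
001100
000000
gen 7: 000000
000000
000110
0010v0
001100
000000
gen 8: 000000
000000
000110
001<10
001100
000000
gen 9: 000000
000000
000^10
001110
001100
000000
gen 10: 000000
000000
00<010
001110
001100
000000
gen 11: 000000
00^000
001010
001110
001100
000000
gen 12: 000000
001>00
001010
001110
001100
000000
gen 13: 000000
001100
001v10
001110
001100
000000
gen 14: 000000
001100
00<110
001110
001100
000000
gen 15: 000000
001100
000110
00v110
001100
000000
gen 16: 000000
001100
000110
000>10
001100
000000
gen 17: 000000
001100
000^10
000010
001100
000000
gen 18: 000000
001100
00<010
000010
001100
000000
gen 19: 000000
00^100
001010
000010
001100
000000
gen 20: 000000
0<0100
001010
000010
001100
000000
gen 21: 0^0000
010100
001010
000010
001100
000000
gen 22: 01>000
010100
001010
000010
001100
000000
gen 23: 011000
01v100
001010
000010
001100
000000
gen 24: 011000
0<1100
001010
000010
001100
000000
gen 25: 011000
001100
0v1010
000010
001100
000000
gen 26: 011000
001100
<11010
000010
001100
000000
gen 27: 011000
^01100
111010
000010
001100
000000
gen 28: 011000
1>1100
111010
000010
001100
000000
gen 29: 011000
111100
1v1010
000010
001100
000000
gen 30: 011000
111100
10>010
000010
001100
000000
gen 31: 011000
11^100
100010
000010
001100
000000

1,2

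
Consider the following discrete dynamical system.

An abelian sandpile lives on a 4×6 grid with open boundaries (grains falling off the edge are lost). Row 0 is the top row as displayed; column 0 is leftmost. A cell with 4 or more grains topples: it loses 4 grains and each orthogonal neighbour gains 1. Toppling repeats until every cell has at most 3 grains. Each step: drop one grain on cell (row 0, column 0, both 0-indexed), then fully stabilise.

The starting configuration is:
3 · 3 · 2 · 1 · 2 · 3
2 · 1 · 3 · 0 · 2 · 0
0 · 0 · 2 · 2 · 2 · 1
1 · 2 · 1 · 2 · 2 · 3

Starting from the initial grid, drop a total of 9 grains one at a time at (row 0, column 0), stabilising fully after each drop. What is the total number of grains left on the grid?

41

gen 0: 3 · 3 · 2 · 1 · 2 · 3
2 · 1 · 3 · 0 · 2 · 0
0 · 0 · 2 · 2 · 2 · 1
1 · 2 · 1 · 2 · 2 · 3
gen 1: 1 · 0 · 3 · 1 · 2 · 3
3 · 2 · 3 · 0 · 2 · 0
0 · 0 · 2 · 2 · 2 · 1
1 · 2 · 1 · 2 · 2 · 3
gen 2: 2 · 0 · 3 · 1 · 2 · 3
3 · 2 · 3 · 0 · 2 · 0
0 · 0 · 2 · 2 · 2 · 1
1 · 2 · 1 · 2 · 2 · 3
gen 3: 3 · 0 · 3 · 1 · 2 · 3
3 · 2 · 3 · 0 · 2 · 0
0 · 0 · 2 · 2 · 2 · 1
1 · 2 · 1 · 2 · 2 · 3
gen 4: 1 · 1 · 3 · 1 · 2 · 3
0 · 3 · 3 · 0 · 2 · 0
1 · 0 · 2 · 2 · 2 · 1
1 · 2 · 1 · 2 · 2 · 3
gen 5: 2 · 1 · 3 · 1 · 2 · 3
0 · 3 · 3 · 0 · 2 · 0
1 · 0 · 2 · 2 · 2 · 1
1 · 2 · 1 · 2 · 2 · 3
gen 6: 3 · 1 · 3 · 1 · 2 · 3
0 · 3 · 3 · 0 · 2 · 0
1 · 0 · 2 · 2 · 2 · 1
1 · 2 · 1 · 2 · 2 · 3
gen 7: 0 · 2 · 3 · 1 · 2 · 3
1 · 3 · 3 · 0 · 2 · 0
1 · 0 · 2 · 2 · 2 · 1
1 · 2 · 1 · 2 · 2 · 3
gen 8: 1 · 2 · 3 · 1 · 2 · 3
1 · 3 · 3 · 0 · 2 · 0
1 · 0 · 2 · 2 · 2 · 1
1 · 2 · 1 · 2 · 2 · 3
gen 9: 2 · 2 · 3 · 1 · 2 · 3
1 · 3 · 3 · 0 · 2 · 0
1 · 0 · 2 · 2 · 2 · 1
1 · 2 · 1 · 2 · 2 · 3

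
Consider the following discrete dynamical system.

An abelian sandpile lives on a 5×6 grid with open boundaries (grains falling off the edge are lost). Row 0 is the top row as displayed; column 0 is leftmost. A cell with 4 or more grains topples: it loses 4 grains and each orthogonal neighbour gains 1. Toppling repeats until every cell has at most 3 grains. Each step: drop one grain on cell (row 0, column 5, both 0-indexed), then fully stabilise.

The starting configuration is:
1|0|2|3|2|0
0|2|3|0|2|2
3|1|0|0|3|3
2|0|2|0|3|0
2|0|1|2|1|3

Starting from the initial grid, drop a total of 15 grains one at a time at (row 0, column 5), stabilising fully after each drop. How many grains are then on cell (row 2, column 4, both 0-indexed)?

2

[0] 1|0|2|3|2|0
0|2|3|0|2|2
3|1|0|0|3|3
2|0|2|0|3|0
2|0|1|2|1|3
[1] 1|0|2|3|2|1
0|2|3|0|2|2
3|1|0|0|3|3
2|0|2|0|3|0
2|0|1|2|1|3
[2] 1|0|2|3|2|2
0|2|3|0|2|2
3|1|0|0|3|3
2|0|2|0|3|0
2|0|1|2|1|3
[3] 1|0|2|3|2|3
0|2|3|0|2|2
3|1|0|0|3|3
2|0|2|0|3|0
2|0|1|2|1|3
[4] 1|0|2|3|3|0
0|2|3|0|2|3
3|1|0|0|3|3
2|0|2|0|3|0
2|0|1|2|1|3
[5] 1|0|2|3|3|1
0|2|3|0|2|3
3|1|0|0|3|3
2|0|2|0|3|0
2|0|1|2|1|3
[6] 1|0|2|3|3|2
0|2|3|0|2|3
3|1|0|0|3|3
2|0|2|0|3|0
2|0|1|2|1|3
[7] 1|0|2|3|3|3
0|2|3|0|2|3
3|1|0|0|3|3
2|0|2|0|3|0
2|0|1|2|1|3
[8] 1|0|3|0|2|2
0|2|3|2|1|2
3|1|0|1|2|1
2|0|2|1|0|2
2|0|1|2|2|3
[9] 1|0|3|0|2|3
0|2|3|2|1|2
3|1|0|1|2|1
2|0|2|1|0|2
2|0|1|2|2|3
[10] 1|0|3|0|3|0
0|2|3|2|1|3
3|1|0|1|2|1
2|0|2|1|0|2
2|0|1|2|2|3
[11] 1|0|3|0|3|1
0|2|3|2|1|3
3|1|0|1|2|1
2|0|2|1|0|2
2|0|1|2|2|3
[12] 1|0|3|0|3|2
0|2|3|2|1|3
3|1|0|1|2|1
2|0|2|1|0|2
2|0|1|2|2|3
[13] 1|0|3|0|3|3
0|2|3|2|1|3
3|1|0|1|2|1
2|0|2|1|0|2
2|0|1|2|2|3
[14] 1|0|3|1|0|2
0|2|3|2|3|0
3|1|0|1|2|2
2|0|2|1|0|2
2|0|1|2|2|3
[15] 1|0|3|1|0|3
0|2|3|2|3|0
3|1|0|1|2|2
2|0|2|1|0|2
2|0|1|2|2|3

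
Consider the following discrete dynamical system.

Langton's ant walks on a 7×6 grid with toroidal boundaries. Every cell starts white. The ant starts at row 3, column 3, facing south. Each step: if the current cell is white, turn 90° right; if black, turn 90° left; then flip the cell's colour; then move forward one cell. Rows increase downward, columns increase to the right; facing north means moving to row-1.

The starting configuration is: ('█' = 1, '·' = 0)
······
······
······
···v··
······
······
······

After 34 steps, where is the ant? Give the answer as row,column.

gen 0: ······
······
······
···v··
······
······
······
gen 1: ······
······
······
··<█··
······
······
······
gen 2: ······
······
··^···
··██··
······
······
······
gen 3: ······
······
··█>··
··██··
······
······
······
gen 4: ······
······
··██··
··█v··
······
······
······
gen 5: ······
······
··██··
··█·>·
······
······
······
gen 6: ······
······
··██··
··█·█·
····v·
······
······
gen 7: ······
······
··██··
··█·█·
···<█·
······
······
gen 8: ······
······
··██··
··█^█·
···██·
······
······
gen 9: ······
······
··██··
··██>·
···██·
······
······
gen 10: ······
······
··██^·
··██··
···██·
······
······
gen 11: ······
······
··███>
··██··
···██·
······
······
gen 12: ······
······
··████
··██·v
···██·
······
······
gen 13: ······
······
··████
··██<█
···██·
······
······
gen 14: ······
······
··██^█
··████
···██·
······
······
gen 15: ······
······
··█<·█
··████
···██·
······
······
gen 16: ······
······
··█··█
··█v██
···██·
······
······
gen 17: ······
······
··█··█
··█·>█
···██·
······
······
gen 18: ······
······
··█·^█
··█··█
···██·
······
······
gen 19: ······
······
··█·█>
··█··█
···██·
······
······
gen 20: ······
·····^
··█·█·
··█··█
···██·
······
······
gen 21: ······
>····█
··█·█·
··█··█
···██·
······
······
gen 22: ······
█····█
v·█·█·
··█··█
···██·
······
······
gen 23: ······
█····█
█·█·█<
··█··█
···██·
······
······
gen 24: ······
█····^
█·█·██
··█··█
···██·
······
······
gen 25: ······
█···<·
█·█·██
··█··█
···██·
······
······
gen 26: ····^·
█···█·
█·█·██
··█··█
···██·
······
······
gen 27: ····█>
█···█·
█·█·██
··█··█
···██·
······
······
gen 28: ····██
█···█v
█·█·██
··█··█
···██·
······
······
gen 29: ····██
█···<█
█·█·██
··█··█
···██·
······
······
gen 30: ····██
█····█
█·█·v█
··█··█
···██·
······
······
gen 31: ····██
█····█
█·█··>
··█··█
···██·
······
······
gen 32: ····██
█····^
█·█···
··█··█
···██·
······
······
gen 33: ····██
█···<·
█·█···
··█··█
···██·
······
······
gen 34: ····^█
█···█·
█·█···
··█··█
···██·
······
······

0,4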